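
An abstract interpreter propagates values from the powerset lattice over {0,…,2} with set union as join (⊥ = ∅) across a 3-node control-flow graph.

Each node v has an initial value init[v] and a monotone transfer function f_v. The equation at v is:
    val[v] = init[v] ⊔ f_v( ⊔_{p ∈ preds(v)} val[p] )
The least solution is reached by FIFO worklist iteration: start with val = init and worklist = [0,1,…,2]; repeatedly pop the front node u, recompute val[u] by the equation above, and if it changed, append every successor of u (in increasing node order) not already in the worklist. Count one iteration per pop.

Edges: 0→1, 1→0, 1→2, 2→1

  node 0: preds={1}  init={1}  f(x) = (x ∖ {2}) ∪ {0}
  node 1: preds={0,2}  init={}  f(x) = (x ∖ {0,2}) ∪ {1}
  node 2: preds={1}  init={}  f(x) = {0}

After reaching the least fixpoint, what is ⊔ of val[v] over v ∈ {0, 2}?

{0,1}

Iteration log — 5 steps:
  step 1. node 0  ⊔preds={}  new={0,1}  old={1}  +wl: 
  step 2. node 1  ⊔preds={0,1}  new={1}  old={}  +wl: 0
  step 3. node 2  ⊔preds={1}  new={0}  old={}  +wl: 1
  step 4. node 0  ⊔preds={1}  new={0,1}  stable
  step 5. node 1  ⊔preds={0,1}  new={1}  stable

Least fixpoint reached:
  node 0: {0,1}
  node 1: {1}
  node 2: {0}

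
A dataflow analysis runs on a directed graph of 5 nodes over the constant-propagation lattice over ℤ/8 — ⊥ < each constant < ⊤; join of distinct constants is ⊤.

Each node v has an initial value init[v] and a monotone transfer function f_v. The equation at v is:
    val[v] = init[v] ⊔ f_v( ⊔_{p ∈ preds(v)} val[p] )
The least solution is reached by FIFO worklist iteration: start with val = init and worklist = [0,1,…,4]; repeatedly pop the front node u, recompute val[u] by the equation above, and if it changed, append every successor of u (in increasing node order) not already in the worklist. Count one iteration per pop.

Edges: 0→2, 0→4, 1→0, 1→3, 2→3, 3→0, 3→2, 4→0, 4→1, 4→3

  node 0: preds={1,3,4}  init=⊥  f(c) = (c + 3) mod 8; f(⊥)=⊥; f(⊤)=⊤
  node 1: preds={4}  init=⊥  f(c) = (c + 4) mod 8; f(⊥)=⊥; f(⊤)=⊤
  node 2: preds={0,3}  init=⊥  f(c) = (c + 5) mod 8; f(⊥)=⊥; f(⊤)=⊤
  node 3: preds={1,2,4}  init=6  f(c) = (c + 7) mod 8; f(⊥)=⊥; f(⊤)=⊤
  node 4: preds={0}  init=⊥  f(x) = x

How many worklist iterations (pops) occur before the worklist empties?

Iteration log — 14 steps:
  step 1. node 0  ⊔preds=6  new=1  old=⊥  +wl: 
  step 2. node 1  ⊔preds=⊥  new=⊥  stable
  step 3. node 2  ⊔preds=⊤  new=⊤  old=⊥  +wl: 
  step 4. node 3  ⊔preds=⊤  new=⊤  old=6  +wl: 0,2
  step 5. node 4  ⊔preds=1  new=1  old=⊥  +wl: 1,3
  step 6. node 0  ⊔preds=⊤  new=⊤  old=1  +wl: 4
  step 7. node 2  ⊔preds=⊤  new=⊤  stable
  step 8. node 1  ⊔preds=1  new=5  old=⊥  +wl: 0
  step 9. node 3  ⊔preds=⊤  new=⊤  stable
  step 10. node 4  ⊔preds=⊤  new=⊤  old=1  +wl: 1,3
  step 11. node 0  ⊔preds=⊤  new=⊤  stable
  step 12. node 1  ⊔preds=⊤  new=⊤  old=5  +wl: 0
  step 13. node 3  ⊔preds=⊤  new=⊤  stable
  step 14. node 0  ⊔preds=⊤  new=⊤  stable

Least fixpoint reached:
  node 0: ⊤
  node 1: ⊤
  node 2: ⊤
  node 3: ⊤
  node 4: ⊤

14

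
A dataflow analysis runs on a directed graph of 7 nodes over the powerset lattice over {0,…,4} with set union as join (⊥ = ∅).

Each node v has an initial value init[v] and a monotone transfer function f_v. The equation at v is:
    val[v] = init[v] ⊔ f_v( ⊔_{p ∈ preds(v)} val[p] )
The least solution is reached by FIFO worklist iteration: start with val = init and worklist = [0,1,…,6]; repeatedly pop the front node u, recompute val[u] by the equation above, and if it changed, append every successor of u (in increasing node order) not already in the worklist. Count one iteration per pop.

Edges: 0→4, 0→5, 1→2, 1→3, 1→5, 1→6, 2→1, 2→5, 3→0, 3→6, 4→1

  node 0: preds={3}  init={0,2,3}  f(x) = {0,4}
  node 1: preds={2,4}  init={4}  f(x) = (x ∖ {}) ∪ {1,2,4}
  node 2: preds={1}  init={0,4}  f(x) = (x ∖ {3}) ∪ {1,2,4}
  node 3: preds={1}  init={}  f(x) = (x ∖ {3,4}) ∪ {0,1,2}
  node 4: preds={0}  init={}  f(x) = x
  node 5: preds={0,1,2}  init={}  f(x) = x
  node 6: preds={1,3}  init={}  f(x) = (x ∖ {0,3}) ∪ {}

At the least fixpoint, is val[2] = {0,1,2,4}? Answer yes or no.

Trace (13 dequeues):
  [1] u=0 | in {} | out {0,2,3,4} | prev {0,2,3} | push {}
  [2] u=1 | in {0,4} | out {0,1,2,4} | prev {4} | push {}
  [3] u=2 | in {0,1,2,4} | out {0,1,2,4} | prev {0,4} | push {1}
  [4] u=3 | in {0,1,2,4} | out {0,1,2} | prev {} | push {0}
  [5] u=4 | in {0,2,3,4} | out {0,2,3,4} | prev {} | push {}
  [6] u=5 | in {0,1,2,3,4} | out {0,1,2,3,4} | prev {} | push {}
  [7] u=6 | in {0,1,2,4} | out {1,2,4} | prev {} | push {}
  [8] u=1 | in {0,1,2,3,4} | out {0,1,2,3,4} | prev {0,1,2,4} | push {2,3,5,6}
  [9] u=0 | in {0,1,2} | out {0,2,3,4} | ==
  [10] u=2 | in {0,1,2,3,4} | out {0,1,2,4} | ==
  [11] u=3 | in {0,1,2,3,4} | out {0,1,2} | ==
  [12] u=5 | in {0,1,2,3,4} | out {0,1,2,3,4} | ==
  [13] u=6 | in {0,1,2,3,4} | out {1,2,4} | ==

Converged values:
  [0] {0,2,3,4}
  [1] {0,1,2,3,4}
  [2] {0,1,2,4}
  [3] {0,1,2}
  [4] {0,2,3,4}
  [5] {0,1,2,3,4}
  [6] {1,2,4}

yes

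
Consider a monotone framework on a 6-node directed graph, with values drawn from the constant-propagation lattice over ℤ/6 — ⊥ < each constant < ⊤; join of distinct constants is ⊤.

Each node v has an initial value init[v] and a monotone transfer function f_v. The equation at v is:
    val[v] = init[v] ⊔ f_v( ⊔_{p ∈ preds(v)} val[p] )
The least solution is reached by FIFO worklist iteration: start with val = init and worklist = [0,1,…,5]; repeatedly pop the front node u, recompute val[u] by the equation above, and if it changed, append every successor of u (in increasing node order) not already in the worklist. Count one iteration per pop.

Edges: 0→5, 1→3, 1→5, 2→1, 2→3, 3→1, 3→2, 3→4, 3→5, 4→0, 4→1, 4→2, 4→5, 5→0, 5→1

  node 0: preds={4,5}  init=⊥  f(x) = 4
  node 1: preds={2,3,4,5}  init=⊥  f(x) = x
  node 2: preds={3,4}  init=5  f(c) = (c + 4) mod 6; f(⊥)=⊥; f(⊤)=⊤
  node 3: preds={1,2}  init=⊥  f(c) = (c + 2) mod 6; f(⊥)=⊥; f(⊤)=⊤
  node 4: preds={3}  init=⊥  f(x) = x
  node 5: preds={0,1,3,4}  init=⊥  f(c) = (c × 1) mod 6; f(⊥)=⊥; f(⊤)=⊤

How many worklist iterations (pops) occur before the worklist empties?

Iteration log — 19 steps:
  step 1. node 0  ⊔preds=⊥  new=4  old=⊥  +wl: 
  step 2. node 1  ⊔preds=5  new=5  old=⊥  +wl: 
  step 3. node 2  ⊔preds=⊥  new=5  stable
  step 4. node 3  ⊔preds=5  new=1  old=⊥  +wl: 1,2
  step 5. node 4  ⊔preds=1  new=1  old=⊥  +wl: 0
  step 6. node 5  ⊔preds=⊤  new=⊤  old=⊥  +wl: 
  step 7. node 1  ⊔preds=⊤  new=⊤  old=5  +wl: 3,5
  step 8. node 2  ⊔preds=1  new=5  stable
  step 9. node 0  ⊔preds=⊤  new=4  stable
  step 10. node 3  ⊔preds=⊤  new=⊤  old=1  +wl: 1,2,4
  step 11. node 5  ⊔preds=⊤  new=⊤  stable
  step 12. node 1  ⊔preds=⊤  new=⊤  stable
  step 13. node 2  ⊔preds=⊤  new=⊤  old=5  +wl: 1,3
  step 14. node 4  ⊔preds=⊤  new=⊤  old=1  +wl: 0,2,5
  step 15. node 1  ⊔preds=⊤  new=⊤  stable
  step 16. node 3  ⊔preds=⊤  new=⊤  stable
  step 17. node 0  ⊔preds=⊤  new=4  stable
  step 18. node 2  ⊔preds=⊤  new=⊤  stable
  step 19. node 5  ⊔preds=⊤  new=⊤  stable

Least fixpoint reached:
  node 0: 4
  node 1: ⊤
  node 2: ⊤
  node 3: ⊤
  node 4: ⊤
  node 5: ⊤

19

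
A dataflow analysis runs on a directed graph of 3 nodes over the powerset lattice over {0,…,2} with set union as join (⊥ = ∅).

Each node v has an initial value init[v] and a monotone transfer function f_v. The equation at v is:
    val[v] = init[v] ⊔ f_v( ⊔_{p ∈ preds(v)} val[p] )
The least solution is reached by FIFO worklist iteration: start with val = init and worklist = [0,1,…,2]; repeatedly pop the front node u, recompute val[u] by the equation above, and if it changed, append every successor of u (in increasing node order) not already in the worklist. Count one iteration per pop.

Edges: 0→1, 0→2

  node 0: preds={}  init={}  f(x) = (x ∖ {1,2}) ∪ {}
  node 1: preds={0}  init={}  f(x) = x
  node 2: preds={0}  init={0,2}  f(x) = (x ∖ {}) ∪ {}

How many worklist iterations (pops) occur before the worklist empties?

Trace (3 dequeues):
  [1] u=0 | in {} | out {} | ==
  [2] u=1 | in {} | out {} | ==
  [3] u=2 | in {} | out {0,2} | ==

Converged values:
  [0] {}
  [1] {}
  [2] {0,2}

3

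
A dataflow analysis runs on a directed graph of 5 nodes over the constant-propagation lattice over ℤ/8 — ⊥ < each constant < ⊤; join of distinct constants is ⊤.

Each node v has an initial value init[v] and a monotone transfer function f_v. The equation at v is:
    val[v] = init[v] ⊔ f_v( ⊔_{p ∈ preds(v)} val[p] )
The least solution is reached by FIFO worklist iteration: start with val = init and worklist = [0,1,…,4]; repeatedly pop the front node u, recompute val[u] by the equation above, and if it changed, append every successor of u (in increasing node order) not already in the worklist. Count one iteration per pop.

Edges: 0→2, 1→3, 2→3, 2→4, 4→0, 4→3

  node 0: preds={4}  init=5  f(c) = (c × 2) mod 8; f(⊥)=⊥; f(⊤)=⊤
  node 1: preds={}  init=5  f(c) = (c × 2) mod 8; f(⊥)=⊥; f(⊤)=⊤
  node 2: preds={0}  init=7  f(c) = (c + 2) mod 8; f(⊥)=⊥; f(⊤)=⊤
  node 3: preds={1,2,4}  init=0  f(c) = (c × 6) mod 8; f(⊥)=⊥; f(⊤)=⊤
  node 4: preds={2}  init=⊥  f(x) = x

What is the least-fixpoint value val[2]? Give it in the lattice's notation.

⊤

Worklist (12 pops):
  #1 pop 0: in=⊥ → 5 (no change)
  #2 pop 1: in=⊥ → 5 (no change)
  #3 pop 2: in=5 → 7 (no change)
  #4 pop 3: in=⊤ → ⊤ (was 0); enqueue []
  #5 pop 4: in=7 → 7 (was ⊥); enqueue [0,3]
  #6 pop 0: in=7 → ⊤ (was 5); enqueue [2]
  #7 pop 3: in=⊤ → ⊤ (no change)
  #8 pop 2: in=⊤ → ⊤ (was 7); enqueue [3,4]
  #9 pop 3: in=⊤ → ⊤ (no change)
  #10 pop 4: in=⊤ → ⊤ (was 7); enqueue [0,3]
  #11 pop 0: in=⊤ → ⊤ (no change)
  #12 pop 3: in=⊤ → ⊤ (no change)

Fixpoint:
  val[0] = ⊤
  val[1] = 5
  val[2] = ⊤
  val[3] = ⊤
  val[4] = ⊤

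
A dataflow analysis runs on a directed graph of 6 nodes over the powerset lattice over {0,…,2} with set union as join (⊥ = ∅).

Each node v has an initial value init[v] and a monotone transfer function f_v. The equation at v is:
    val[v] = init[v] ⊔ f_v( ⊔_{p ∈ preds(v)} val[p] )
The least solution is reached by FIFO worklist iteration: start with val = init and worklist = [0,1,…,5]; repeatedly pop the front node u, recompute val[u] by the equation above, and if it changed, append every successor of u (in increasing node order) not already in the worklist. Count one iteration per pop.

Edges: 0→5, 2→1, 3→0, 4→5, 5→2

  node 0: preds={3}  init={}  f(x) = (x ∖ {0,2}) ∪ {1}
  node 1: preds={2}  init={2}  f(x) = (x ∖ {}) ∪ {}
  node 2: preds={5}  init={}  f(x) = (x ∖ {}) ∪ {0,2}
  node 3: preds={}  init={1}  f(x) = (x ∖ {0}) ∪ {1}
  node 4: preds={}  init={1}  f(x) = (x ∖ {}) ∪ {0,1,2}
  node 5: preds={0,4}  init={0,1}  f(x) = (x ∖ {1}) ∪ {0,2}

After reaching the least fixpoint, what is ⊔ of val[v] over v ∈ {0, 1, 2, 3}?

Iteration log — 8 steps:
  step 1. node 0  ⊔preds={1}  new={1}  old={}  +wl: 
  step 2. node 1  ⊔preds={}  new={2}  stable
  step 3. node 2  ⊔preds={0,1}  new={0,1,2}  old={}  +wl: 1
  step 4. node 3  ⊔preds={}  new={1}  stable
  step 5. node 4  ⊔preds={}  new={0,1,2}  old={1}  +wl: 
  step 6. node 5  ⊔preds={0,1,2}  new={0,1,2}  old={0,1}  +wl: 2
  step 7. node 1  ⊔preds={0,1,2}  new={0,1,2}  old={2}  +wl: 
  step 8. node 2  ⊔preds={0,1,2}  new={0,1,2}  stable

Least fixpoint reached:
  node 0: {1}
  node 1: {0,1,2}
  node 2: {0,1,2}
  node 3: {1}
  node 4: {0,1,2}
  node 5: {0,1,2}

{0,1,2}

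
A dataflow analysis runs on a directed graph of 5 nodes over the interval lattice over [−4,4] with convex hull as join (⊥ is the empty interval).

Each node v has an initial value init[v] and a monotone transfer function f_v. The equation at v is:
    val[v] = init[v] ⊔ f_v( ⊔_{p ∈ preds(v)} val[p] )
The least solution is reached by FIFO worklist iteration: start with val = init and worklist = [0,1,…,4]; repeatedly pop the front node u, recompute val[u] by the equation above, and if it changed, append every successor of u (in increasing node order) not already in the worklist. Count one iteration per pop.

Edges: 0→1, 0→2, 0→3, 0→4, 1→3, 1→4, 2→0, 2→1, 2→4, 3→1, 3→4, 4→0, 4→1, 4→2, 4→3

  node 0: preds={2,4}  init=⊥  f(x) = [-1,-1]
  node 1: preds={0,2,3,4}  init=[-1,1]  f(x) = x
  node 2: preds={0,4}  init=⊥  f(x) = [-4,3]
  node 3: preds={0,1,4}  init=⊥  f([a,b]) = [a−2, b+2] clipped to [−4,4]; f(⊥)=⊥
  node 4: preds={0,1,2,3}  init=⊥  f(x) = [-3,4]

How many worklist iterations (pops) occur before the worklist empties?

11

Worklist (11 pops):
  #1 pop 0: in=⊥ → [-1,-1] (was ⊥); enqueue []
  #2 pop 1: in=[-1,-1] → [-1,1] (no change)
  #3 pop 2: in=[-1,-1] → [-4,3] (was ⊥); enqueue [0,1]
  #4 pop 3: in=[-1,1] → [-3,3] (was ⊥); enqueue []
  #5 pop 4: in=[-4,3] → [-3,4] (was ⊥); enqueue [2,3]
  #6 pop 0: in=[-4,4] → [-1,-1] (no change)
  #7 pop 1: in=[-4,4] → [-4,4] (was [-1,1]); enqueue [4]
  #8 pop 2: in=[-3,4] → [-4,3] (no change)
  #9 pop 3: in=[-4,4] → [-4,4] (was [-3,3]); enqueue [1]
  #10 pop 4: in=[-4,4] → [-3,4] (no change)
  #11 pop 1: in=[-4,4] → [-4,4] (no change)

Fixpoint:
  val[0] = [-1,-1]
  val[1] = [-4,4]
  val[2] = [-4,3]
  val[3] = [-4,4]
  val[4] = [-3,4]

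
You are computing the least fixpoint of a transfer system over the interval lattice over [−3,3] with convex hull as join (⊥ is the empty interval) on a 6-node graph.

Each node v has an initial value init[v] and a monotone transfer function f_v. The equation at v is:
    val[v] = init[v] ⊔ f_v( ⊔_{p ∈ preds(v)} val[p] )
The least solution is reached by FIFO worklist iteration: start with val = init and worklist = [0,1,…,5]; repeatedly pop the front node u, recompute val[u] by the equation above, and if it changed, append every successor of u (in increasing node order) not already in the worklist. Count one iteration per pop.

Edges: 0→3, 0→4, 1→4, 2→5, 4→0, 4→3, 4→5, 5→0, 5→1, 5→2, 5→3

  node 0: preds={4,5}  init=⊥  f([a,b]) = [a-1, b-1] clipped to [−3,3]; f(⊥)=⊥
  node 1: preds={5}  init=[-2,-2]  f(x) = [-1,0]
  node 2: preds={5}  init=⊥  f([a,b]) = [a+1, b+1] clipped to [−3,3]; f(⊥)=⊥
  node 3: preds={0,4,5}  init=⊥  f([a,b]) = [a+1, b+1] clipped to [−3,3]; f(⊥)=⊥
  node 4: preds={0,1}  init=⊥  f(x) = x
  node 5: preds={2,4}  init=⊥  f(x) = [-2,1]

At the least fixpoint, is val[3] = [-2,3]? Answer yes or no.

no

Worklist (14 pops):
  #1 pop 0: in=⊥ → ⊥ (no change)
  #2 pop 1: in=⊥ → [-2,0] (was [-2,-2]); enqueue []
  #3 pop 2: in=⊥ → ⊥ (no change)
  #4 pop 3: in=⊥ → ⊥ (no change)
  #5 pop 4: in=[-2,0] → [-2,0] (was ⊥); enqueue [0,3]
  #6 pop 5: in=[-2,0] → [-2,1] (was ⊥); enqueue [1,2]
  #7 pop 0: in=[-2,1] → [-3,0] (was ⊥); enqueue [4]
  #8 pop 3: in=[-3,1] → [-2,2] (was ⊥); enqueue []
  #9 pop 1: in=[-2,1] → [-2,0] (no change)
  #10 pop 2: in=[-2,1] → [-1,2] (was ⊥); enqueue [5]
  #11 pop 4: in=[-3,0] → [-3,0] (was [-2,0]); enqueue [0,3]
  #12 pop 5: in=[-3,2] → [-2,1] (no change)
  #13 pop 0: in=[-3,1] → [-3,0] (no change)
  #14 pop 3: in=[-3,1] → [-2,2] (no change)

Fixpoint:
  val[0] = [-3,0]
  val[1] = [-2,0]
  val[2] = [-1,2]
  val[3] = [-2,2]
  val[4] = [-3,0]
  val[5] = [-2,1]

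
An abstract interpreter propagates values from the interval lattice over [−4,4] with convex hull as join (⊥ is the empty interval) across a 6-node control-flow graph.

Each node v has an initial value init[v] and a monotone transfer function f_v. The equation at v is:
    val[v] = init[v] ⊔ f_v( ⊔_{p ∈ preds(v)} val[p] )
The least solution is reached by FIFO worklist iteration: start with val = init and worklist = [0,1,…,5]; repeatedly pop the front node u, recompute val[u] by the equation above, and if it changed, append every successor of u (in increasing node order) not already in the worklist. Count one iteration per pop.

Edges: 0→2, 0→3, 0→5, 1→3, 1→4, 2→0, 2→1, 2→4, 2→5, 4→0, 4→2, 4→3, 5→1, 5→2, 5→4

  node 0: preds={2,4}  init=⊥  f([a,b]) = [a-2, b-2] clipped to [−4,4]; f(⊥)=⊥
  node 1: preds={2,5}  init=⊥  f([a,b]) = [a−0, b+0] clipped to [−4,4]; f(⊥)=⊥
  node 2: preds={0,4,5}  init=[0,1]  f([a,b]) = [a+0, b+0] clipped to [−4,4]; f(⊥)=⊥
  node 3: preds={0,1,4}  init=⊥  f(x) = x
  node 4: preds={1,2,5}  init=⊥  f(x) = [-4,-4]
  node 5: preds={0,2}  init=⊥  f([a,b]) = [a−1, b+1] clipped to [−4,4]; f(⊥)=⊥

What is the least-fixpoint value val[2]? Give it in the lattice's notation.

[-4,4]

Trace (29 dequeues):
  [1] u=0 | in [0,1] | out [-2,-1] | prev ⊥ | push {}
  [2] u=1 | in [0,1] | out [0,1] | prev ⊥ | push {}
  [3] u=2 | in [-2,-1] | out [-2,1] | prev [0,1] | push {0,1}
  [4] u=3 | in [-2,1] | out [-2,1] | prev ⊥ | push {}
  [5] u=4 | in [-2,1] | out [-4,-4] | prev ⊥ | push {2,3}
  [6] u=5 | in [-2,1] | out [-3,2] | prev ⊥ | push {4}
  [7] u=0 | in [-4,1] | out [-4,-1] | prev [-2,-1] | push {5}
  [8] u=1 | in [-3,2] | out [-3,2] | prev [0,1] | push {}
  [9] u=2 | in [-4,2] | out [-4,2] | prev [-2,1] | push {0,1}
  [10] u=3 | in [-4,2] | out [-4,2] | prev [-2,1] | push {}
  [11] u=4 | in [-4,2] | out [-4,-4] | ==
  [12] u=5 | in [-4,2] | out [-4,3] | prev [-3,2] | push {2,4}
  [13] u=0 | in [-4,2] | out [-4,0] | prev [-4,-1] | push {3,5}
  [14] u=1 | in [-4,3] | out [-4,3] | prev [-3,2] | push {}
  [15] u=2 | in [-4,3] | out [-4,3] | prev [-4,2] | push {0,1}
  [16] u=4 | in [-4,3] | out [-4,-4] | ==
  [17] u=3 | in [-4,3] | out [-4,3] | prev [-4,2] | push {}
  [18] u=5 | in [-4,3] | out [-4,4] | prev [-4,3] | push {2,4}
  [19] u=0 | in [-4,3] | out [-4,1] | prev [-4,0] | push {3,5}
  [20] u=1 | in [-4,4] | out [-4,4] | prev [-4,3] | push {}
  [21] u=2 | in [-4,4] | out [-4,4] | prev [-4,3] | push {0,1}
  [22] u=4 | in [-4,4] | out [-4,-4] | ==
  [23] u=3 | in [-4,4] | out [-4,4] | prev [-4,3] | push {}
  [24] u=5 | in [-4,4] | out [-4,4] | ==
  [25] u=0 | in [-4,4] | out [-4,2] | prev [-4,1] | push {2,3,5}
  [26] u=1 | in [-4,4] | out [-4,4] | ==
  [27] u=2 | in [-4,4] | out [-4,4] | ==
  [28] u=3 | in [-4,4] | out [-4,4] | ==
  [29] u=5 | in [-4,4] | out [-4,4] | ==

Converged values:
  [0] [-4,2]
  [1] [-4,4]
  [2] [-4,4]
  [3] [-4,4]
  [4] [-4,-4]
  [5] [-4,4]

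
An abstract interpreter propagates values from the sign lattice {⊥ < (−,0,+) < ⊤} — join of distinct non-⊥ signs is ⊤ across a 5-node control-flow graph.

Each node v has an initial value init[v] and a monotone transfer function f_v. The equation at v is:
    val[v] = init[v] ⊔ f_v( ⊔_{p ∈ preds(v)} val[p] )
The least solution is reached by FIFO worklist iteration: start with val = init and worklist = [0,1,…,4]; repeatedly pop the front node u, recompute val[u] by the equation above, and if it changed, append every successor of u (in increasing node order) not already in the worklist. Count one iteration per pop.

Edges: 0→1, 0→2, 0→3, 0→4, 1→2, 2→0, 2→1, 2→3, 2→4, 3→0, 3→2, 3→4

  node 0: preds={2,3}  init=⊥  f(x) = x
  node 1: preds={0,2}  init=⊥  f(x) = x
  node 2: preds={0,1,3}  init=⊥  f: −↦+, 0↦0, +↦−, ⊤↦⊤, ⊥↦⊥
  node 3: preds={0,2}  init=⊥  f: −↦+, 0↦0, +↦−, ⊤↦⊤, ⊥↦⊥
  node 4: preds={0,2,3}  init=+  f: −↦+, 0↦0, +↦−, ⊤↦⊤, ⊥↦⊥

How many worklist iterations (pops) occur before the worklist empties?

5

Worklist (5 pops):
  #1 pop 0: in=⊥ → ⊥ (no change)
  #2 pop 1: in=⊥ → ⊥ (no change)
  #3 pop 2: in=⊥ → ⊥ (no change)
  #4 pop 3: in=⊥ → ⊥ (no change)
  #5 pop 4: in=⊥ → + (no change)

Fixpoint:
  val[0] = ⊥
  val[1] = ⊥
  val[2] = ⊥
  val[3] = ⊥
  val[4] = +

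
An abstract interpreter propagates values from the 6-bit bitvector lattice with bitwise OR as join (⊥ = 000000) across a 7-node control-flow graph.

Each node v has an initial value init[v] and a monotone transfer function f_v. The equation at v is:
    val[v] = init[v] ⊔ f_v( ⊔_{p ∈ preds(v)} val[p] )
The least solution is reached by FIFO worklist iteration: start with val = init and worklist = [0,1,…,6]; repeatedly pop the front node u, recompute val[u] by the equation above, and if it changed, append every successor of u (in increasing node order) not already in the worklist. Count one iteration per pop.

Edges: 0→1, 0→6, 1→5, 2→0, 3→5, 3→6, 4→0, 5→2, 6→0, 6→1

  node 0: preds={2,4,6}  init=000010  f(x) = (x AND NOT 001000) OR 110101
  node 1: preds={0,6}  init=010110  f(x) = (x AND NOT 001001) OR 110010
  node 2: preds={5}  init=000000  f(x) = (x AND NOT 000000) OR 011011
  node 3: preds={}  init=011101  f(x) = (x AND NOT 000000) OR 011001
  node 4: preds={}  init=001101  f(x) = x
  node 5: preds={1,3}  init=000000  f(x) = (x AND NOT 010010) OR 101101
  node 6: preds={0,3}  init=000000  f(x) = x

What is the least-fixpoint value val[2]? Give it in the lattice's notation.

111111

Iteration log — 11 steps:
  step 1. node 0  ⊔preds=001101  new=110111  old=000010  +wl: 
  step 2. node 1  ⊔preds=110111  new=110110  old=010110  +wl: 
  step 3. node 2  ⊔preds=000000  new=011011  old=000000  +wl: 0
  step 4. node 3  ⊔preds=000000  new=011101  stable
  step 5. node 4  ⊔preds=000000  new=001101  stable
  step 6. node 5  ⊔preds=111111  new=101101  old=000000  +wl: 2
  step 7. node 6  ⊔preds=111111  new=111111  old=000000  +wl: 1
  step 8. node 0  ⊔preds=111111  new=110111  stable
  step 9. node 2  ⊔preds=101101  new=111111  old=011011  +wl: 0
  step 10. node 1  ⊔preds=111111  new=110110  stable
  step 11. node 0  ⊔preds=111111  new=110111  stable

Least fixpoint reached:
  node 0: 110111
  node 1: 110110
  node 2: 111111
  node 3: 011101
  node 4: 001101
  node 5: 101101
  node 6: 111111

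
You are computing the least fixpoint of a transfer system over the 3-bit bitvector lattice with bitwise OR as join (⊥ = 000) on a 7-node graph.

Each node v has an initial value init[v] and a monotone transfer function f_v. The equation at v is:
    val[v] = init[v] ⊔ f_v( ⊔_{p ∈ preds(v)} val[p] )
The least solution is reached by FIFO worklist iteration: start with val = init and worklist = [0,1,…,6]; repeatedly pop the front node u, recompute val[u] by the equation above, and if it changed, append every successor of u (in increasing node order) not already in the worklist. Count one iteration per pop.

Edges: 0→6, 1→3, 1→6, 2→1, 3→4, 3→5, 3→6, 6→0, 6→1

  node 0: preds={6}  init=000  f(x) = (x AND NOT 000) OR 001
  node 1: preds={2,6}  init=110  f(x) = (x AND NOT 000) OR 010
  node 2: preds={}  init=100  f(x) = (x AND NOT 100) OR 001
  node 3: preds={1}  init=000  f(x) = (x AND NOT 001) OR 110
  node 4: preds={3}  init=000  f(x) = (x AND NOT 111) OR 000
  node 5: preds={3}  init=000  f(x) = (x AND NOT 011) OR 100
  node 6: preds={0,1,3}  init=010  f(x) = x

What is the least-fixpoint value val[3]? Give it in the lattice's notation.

Trace (11 dequeues):
  [1] u=0 | in 010 | out 011 | prev 000 | push {}
  [2] u=1 | in 110 | out 110 | ==
  [3] u=2 | in 000 | out 101 | prev 100 | push {1}
  [4] u=3 | in 110 | out 110 | prev 000 | push {}
  [5] u=4 | in 110 | out 000 | ==
  [6] u=5 | in 110 | out 100 | prev 000 | push {}
  [7] u=6 | in 111 | out 111 | prev 010 | push {0}
  [8] u=1 | in 111 | out 111 | prev 110 | push {3,6}
  [9] u=0 | in 111 | out 111 | prev 011 | push {}
  [10] u=3 | in 111 | out 110 | ==
  [11] u=6 | in 111 | out 111 | ==

Converged values:
  [0] 111
  [1] 111
  [2] 101
  [3] 110
  [4] 000
  [5] 100
  [6] 111

110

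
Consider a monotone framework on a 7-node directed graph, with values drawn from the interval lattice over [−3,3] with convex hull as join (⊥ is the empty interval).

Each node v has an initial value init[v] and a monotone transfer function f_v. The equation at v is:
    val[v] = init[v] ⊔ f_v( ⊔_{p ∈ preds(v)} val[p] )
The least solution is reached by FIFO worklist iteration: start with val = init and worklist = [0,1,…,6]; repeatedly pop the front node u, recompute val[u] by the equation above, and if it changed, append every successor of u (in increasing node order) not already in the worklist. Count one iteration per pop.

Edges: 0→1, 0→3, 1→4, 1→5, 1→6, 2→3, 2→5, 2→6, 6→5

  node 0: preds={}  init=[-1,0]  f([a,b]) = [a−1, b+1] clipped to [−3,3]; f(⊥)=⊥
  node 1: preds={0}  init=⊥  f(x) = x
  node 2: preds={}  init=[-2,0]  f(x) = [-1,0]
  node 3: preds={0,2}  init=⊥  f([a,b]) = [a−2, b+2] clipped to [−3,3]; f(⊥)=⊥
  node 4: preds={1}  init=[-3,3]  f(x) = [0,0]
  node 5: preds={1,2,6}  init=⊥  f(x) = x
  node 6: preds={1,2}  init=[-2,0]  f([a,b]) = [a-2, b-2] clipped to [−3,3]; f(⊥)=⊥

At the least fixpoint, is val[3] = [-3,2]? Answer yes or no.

Trace (8 dequeues):
  [1] u=0 | in ⊥ | out [-1,0] | ==
  [2] u=1 | in [-1,0] | out [-1,0] | prev ⊥ | push {}
  [3] u=2 | in ⊥ | out [-2,0] | ==
  [4] u=3 | in [-2,0] | out [-3,2] | prev ⊥ | push {}
  [5] u=4 | in [-1,0] | out [-3,3] | ==
  [6] u=5 | in [-2,0] | out [-2,0] | prev ⊥ | push {}
  [7] u=6 | in [-2,0] | out [-3,0] | prev [-2,0] | push {5}
  [8] u=5 | in [-3,0] | out [-3,0] | prev [-2,0] | push {}

Converged values:
  [0] [-1,0]
  [1] [-1,0]
  [2] [-2,0]
  [3] [-3,2]
  [4] [-3,3]
  [5] [-3,0]
  [6] [-3,0]

yes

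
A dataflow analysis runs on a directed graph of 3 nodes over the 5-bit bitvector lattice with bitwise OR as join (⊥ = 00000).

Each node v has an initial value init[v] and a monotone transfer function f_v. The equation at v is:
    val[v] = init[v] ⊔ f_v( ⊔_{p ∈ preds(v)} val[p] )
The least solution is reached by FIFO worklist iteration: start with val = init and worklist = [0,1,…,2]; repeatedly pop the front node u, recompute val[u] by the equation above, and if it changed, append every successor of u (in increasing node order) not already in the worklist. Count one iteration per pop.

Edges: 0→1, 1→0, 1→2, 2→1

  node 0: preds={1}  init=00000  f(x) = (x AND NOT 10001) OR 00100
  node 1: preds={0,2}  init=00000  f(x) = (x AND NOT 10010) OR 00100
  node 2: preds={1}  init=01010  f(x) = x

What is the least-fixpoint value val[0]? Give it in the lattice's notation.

Iteration log — 5 steps:
  step 1. node 0  ⊔preds=00000  new=00100  old=00000  +wl: 
  step 2. node 1  ⊔preds=01110  new=01100  old=00000  +wl: 0
  step 3. node 2  ⊔preds=01100  new=01110  old=01010  +wl: 1
  step 4. node 0  ⊔preds=01100  new=01100  old=00100  +wl: 
  step 5. node 1  ⊔preds=01110  new=01100  stable

Least fixpoint reached:
  node 0: 01100
  node 1: 01100
  node 2: 01110

01100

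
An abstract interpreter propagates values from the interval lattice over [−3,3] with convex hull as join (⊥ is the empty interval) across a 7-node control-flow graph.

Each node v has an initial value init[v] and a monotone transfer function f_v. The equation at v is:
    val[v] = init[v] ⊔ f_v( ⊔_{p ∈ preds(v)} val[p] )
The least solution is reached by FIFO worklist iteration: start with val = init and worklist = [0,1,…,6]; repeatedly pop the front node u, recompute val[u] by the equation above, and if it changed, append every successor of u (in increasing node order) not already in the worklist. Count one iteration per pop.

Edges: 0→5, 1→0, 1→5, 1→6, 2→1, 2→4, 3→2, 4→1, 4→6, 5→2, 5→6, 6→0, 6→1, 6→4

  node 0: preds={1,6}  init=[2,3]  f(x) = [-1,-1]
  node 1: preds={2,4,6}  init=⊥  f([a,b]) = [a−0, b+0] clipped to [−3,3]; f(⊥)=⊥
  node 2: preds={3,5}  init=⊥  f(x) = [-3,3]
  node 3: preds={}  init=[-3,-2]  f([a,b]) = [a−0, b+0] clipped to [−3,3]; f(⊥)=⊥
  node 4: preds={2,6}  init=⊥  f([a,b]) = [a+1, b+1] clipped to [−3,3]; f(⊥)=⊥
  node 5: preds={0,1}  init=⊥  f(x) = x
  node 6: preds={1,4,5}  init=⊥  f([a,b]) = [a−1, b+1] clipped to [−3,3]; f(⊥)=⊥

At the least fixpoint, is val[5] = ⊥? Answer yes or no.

no

Trace (14 dequeues):
  [1] u=0 | in ⊥ | out [-1,3] | prev [2,3] | push {}
  [2] u=1 | in ⊥ | out ⊥ | ==
  [3] u=2 | in [-3,-2] | out [-3,3] | prev ⊥ | push {1}
  [4] u=3 | in ⊥ | out [-3,-2] | ==
  [5] u=4 | in [-3,3] | out [-2,3] | prev ⊥ | push {}
  [6] u=5 | in [-1,3] | out [-1,3] | prev ⊥ | push {2}
  [7] u=6 | in [-2,3] | out [-3,3] | prev ⊥ | push {0,4}
  [8] u=1 | in [-3,3] | out [-3,3] | prev ⊥ | push {5,6}
  [9] u=2 | in [-3,3] | out [-3,3] | ==
  [10] u=0 | in [-3,3] | out [-1,3] | ==
  [11] u=4 | in [-3,3] | out [-2,3] | ==
  [12] u=5 | in [-3,3] | out [-3,3] | prev [-1,3] | push {2}
  [13] u=6 | in [-3,3] | out [-3,3] | ==
  [14] u=2 | in [-3,3] | out [-3,3] | ==

Converged values:
  [0] [-1,3]
  [1] [-3,3]
  [2] [-3,3]
  [3] [-3,-2]
  [4] [-2,3]
  [5] [-3,3]
  [6] [-3,3]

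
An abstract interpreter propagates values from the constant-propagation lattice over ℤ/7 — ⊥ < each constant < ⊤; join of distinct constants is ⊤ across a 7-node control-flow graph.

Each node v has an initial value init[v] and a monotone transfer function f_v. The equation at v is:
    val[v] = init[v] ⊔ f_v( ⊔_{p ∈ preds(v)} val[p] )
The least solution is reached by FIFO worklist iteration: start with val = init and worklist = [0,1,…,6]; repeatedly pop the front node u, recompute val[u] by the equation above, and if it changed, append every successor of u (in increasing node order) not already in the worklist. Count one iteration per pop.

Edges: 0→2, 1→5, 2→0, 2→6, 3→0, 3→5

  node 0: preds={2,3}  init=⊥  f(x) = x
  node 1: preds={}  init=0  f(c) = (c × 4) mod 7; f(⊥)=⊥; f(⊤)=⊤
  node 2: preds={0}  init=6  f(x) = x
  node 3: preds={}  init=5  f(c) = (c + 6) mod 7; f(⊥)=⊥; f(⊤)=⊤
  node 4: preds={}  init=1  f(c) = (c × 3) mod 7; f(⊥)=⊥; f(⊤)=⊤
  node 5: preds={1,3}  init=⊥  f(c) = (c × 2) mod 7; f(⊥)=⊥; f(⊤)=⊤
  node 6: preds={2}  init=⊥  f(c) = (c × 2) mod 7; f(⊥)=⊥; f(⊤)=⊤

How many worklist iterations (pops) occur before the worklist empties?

Iteration log — 8 steps:
  step 1. node 0  ⊔preds=⊤  new=⊤  old=⊥  +wl: 
  step 2. node 1  ⊔preds=⊥  new=0  stable
  step 3. node 2  ⊔preds=⊤  new=⊤  old=6  +wl: 0
  step 4. node 3  ⊔preds=⊥  new=5  stable
  step 5. node 4  ⊔preds=⊥  new=1  stable
  step 6. node 5  ⊔preds=⊤  new=⊤  old=⊥  +wl: 
  step 7. node 6  ⊔preds=⊤  new=⊤  old=⊥  +wl: 
  step 8. node 0  ⊔preds=⊤  new=⊤  stable

Least fixpoint reached:
  node 0: ⊤
  node 1: 0
  node 2: ⊤
  node 3: 5
  node 4: 1
  node 5: ⊤
  node 6: ⊤

8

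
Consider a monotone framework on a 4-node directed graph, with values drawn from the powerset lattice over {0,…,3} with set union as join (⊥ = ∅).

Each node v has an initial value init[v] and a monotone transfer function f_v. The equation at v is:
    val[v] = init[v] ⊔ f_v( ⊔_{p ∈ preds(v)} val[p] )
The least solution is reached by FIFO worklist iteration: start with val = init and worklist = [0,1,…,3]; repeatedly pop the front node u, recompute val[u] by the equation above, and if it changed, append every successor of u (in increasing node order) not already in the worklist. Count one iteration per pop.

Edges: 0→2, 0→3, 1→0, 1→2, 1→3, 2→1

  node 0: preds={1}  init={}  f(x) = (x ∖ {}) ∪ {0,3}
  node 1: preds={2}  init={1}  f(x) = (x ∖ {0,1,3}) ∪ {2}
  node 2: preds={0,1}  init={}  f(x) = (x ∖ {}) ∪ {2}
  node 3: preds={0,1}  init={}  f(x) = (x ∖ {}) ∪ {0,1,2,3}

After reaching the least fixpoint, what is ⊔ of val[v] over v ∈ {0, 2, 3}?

{0,1,2,3}

Worklist (8 pops):
  #1 pop 0: in={1} → {0,1,3} (was {}); enqueue []
  #2 pop 1: in={} → {1,2} (was {1}); enqueue [0]
  #3 pop 2: in={0,1,2,3} → {0,1,2,3} (was {}); enqueue [1]
  #4 pop 3: in={0,1,2,3} → {0,1,2,3} (was {}); enqueue []
  #5 pop 0: in={1,2} → {0,1,2,3} (was {0,1,3}); enqueue [2,3]
  #6 pop 1: in={0,1,2,3} → {1,2} (no change)
  #7 pop 2: in={0,1,2,3} → {0,1,2,3} (no change)
  #8 pop 3: in={0,1,2,3} → {0,1,2,3} (no change)

Fixpoint:
  val[0] = {0,1,2,3}
  val[1] = {1,2}
  val[2] = {0,1,2,3}
  val[3] = {0,1,2,3}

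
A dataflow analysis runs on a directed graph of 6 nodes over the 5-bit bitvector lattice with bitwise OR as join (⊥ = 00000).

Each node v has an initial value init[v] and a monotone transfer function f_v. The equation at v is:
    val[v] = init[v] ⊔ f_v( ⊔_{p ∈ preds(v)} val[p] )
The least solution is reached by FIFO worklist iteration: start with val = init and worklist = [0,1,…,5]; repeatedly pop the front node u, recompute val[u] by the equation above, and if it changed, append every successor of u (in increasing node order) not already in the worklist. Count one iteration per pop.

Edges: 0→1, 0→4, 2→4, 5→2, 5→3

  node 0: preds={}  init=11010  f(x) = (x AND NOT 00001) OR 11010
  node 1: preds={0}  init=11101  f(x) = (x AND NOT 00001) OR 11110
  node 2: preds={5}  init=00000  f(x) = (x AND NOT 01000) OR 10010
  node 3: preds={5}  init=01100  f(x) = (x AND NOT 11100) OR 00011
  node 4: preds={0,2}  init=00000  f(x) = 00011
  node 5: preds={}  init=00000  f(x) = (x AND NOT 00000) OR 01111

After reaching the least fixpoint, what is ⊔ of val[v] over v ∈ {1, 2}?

Trace (9 dequeues):
  [1] u=0 | in 00000 | out 11010 | ==
  [2] u=1 | in 11010 | out 11111 | prev 11101 | push {}
  [3] u=2 | in 00000 | out 10010 | prev 00000 | push {}
  [4] u=3 | in 00000 | out 01111 | prev 01100 | push {}
  [5] u=4 | in 11010 | out 00011 | prev 00000 | push {}
  [6] u=5 | in 00000 | out 01111 | prev 00000 | push {2,3}
  [7] u=2 | in 01111 | out 10111 | prev 10010 | push {4}
  [8] u=3 | in 01111 | out 01111 | ==
  [9] u=4 | in 11111 | out 00011 | ==

Converged values:
  [0] 11010
  [1] 11111
  [2] 10111
  [3] 01111
  [4] 00011
  [5] 01111

11111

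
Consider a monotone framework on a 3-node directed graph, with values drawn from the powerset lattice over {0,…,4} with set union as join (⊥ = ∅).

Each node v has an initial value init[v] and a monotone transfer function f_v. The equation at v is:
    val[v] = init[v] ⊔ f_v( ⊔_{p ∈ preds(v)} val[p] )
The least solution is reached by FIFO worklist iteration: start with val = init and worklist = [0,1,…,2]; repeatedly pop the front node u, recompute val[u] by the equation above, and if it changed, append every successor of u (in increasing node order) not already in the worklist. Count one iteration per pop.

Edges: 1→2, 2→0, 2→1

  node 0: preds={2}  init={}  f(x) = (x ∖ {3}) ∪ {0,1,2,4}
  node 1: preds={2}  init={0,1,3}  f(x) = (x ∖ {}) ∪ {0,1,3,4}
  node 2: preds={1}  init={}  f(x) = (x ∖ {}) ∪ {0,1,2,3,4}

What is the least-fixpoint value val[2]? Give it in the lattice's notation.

{0,1,2,3,4}

Trace (6 dequeues):
  [1] u=0 | in {} | out {0,1,2,4} | prev {} | push {}
  [2] u=1 | in {} | out {0,1,3,4} | prev {0,1,3} | push {}
  [3] u=2 | in {0,1,3,4} | out {0,1,2,3,4} | prev {} | push {0,1}
  [4] u=0 | in {0,1,2,3,4} | out {0,1,2,4} | ==
  [5] u=1 | in {0,1,2,3,4} | out {0,1,2,3,4} | prev {0,1,3,4} | push {2}
  [6] u=2 | in {0,1,2,3,4} | out {0,1,2,3,4} | ==

Converged values:
  [0] {0,1,2,4}
  [1] {0,1,2,3,4}
  [2] {0,1,2,3,4}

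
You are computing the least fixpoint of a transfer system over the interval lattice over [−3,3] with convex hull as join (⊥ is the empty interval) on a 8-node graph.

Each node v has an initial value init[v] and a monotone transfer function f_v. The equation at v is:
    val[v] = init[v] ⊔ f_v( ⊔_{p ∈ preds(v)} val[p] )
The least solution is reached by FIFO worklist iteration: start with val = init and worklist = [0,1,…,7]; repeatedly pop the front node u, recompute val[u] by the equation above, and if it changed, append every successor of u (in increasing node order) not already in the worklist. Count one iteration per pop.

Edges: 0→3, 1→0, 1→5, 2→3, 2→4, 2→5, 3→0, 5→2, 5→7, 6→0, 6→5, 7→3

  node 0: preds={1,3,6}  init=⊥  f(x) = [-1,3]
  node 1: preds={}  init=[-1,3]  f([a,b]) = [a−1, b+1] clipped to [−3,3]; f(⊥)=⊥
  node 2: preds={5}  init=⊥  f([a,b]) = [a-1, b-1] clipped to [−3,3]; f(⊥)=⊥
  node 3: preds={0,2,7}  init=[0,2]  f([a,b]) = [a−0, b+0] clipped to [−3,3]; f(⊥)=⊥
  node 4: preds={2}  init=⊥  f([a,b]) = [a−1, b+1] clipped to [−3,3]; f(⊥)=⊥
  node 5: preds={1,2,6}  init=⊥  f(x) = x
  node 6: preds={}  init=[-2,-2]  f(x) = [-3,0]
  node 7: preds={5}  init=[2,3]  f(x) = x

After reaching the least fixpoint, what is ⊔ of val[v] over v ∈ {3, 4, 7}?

[-3,3]

Worklist (17 pops):
  #1 pop 0: in=[-2,3] → [-1,3] (was ⊥); enqueue []
  #2 pop 1: in=⊥ → [-1,3] (no change)
  #3 pop 2: in=⊥ → ⊥ (no change)
  #4 pop 3: in=[-1,3] → [-1,3] (was [0,2]); enqueue [0]
  #5 pop 4: in=⊥ → ⊥ (no change)
  #6 pop 5: in=[-2,3] → [-2,3] (was ⊥); enqueue [2]
  #7 pop 6: in=⊥ → [-3,0] (was [-2,-2]); enqueue [5]
  #8 pop 7: in=[-2,3] → [-2,3] (was [2,3]); enqueue [3]
  #9 pop 0: in=[-3,3] → [-1,3] (no change)
  #10 pop 2: in=[-2,3] → [-3,2] (was ⊥); enqueue [4]
  #11 pop 5: in=[-3,3] → [-3,3] (was [-2,3]); enqueue [2,7]
  #12 pop 3: in=[-3,3] → [-3,3] (was [-1,3]); enqueue [0]
  #13 pop 4: in=[-3,2] → [-3,3] (was ⊥); enqueue []
  #14 pop 2: in=[-3,3] → [-3,2] (no change)
  #15 pop 7: in=[-3,3] → [-3,3] (was [-2,3]); enqueue [3]
  #16 pop 0: in=[-3,3] → [-1,3] (no change)
  #17 pop 3: in=[-3,3] → [-3,3] (no change)

Fixpoint:
  val[0] = [-1,3]
  val[1] = [-1,3]
  val[2] = [-3,2]
  val[3] = [-3,3]
  val[4] = [-3,3]
  val[5] = [-3,3]
  val[6] = [-3,0]
  val[7] = [-3,3]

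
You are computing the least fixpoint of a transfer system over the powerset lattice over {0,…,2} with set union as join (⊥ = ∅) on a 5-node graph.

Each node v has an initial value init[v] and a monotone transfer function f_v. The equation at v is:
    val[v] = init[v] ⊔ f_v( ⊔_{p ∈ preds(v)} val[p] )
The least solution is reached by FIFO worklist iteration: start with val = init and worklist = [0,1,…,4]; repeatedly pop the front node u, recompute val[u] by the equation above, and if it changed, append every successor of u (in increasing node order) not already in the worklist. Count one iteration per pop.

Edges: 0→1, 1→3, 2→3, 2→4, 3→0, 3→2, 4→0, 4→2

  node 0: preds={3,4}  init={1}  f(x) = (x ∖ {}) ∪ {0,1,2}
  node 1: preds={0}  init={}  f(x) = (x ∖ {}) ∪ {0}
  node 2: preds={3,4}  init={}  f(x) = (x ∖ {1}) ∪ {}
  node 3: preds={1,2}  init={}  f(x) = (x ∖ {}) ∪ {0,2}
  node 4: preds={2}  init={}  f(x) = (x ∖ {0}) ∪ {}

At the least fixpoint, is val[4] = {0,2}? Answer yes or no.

Worklist (11 pops):
  #1 pop 0: in={} → {0,1,2} (was {1}); enqueue []
  #2 pop 1: in={0,1,2} → {0,1,2} (was {}); enqueue []
  #3 pop 2: in={} → {} (no change)
  #4 pop 3: in={0,1,2} → {0,1,2} (was {}); enqueue [0,2]
  #5 pop 4: in={} → {} (no change)
  #6 pop 0: in={0,1,2} → {0,1,2} (no change)
  #7 pop 2: in={0,1,2} → {0,2} (was {}); enqueue [3,4]
  #8 pop 3: in={0,1,2} → {0,1,2} (no change)
  #9 pop 4: in={0,2} → {2} (was {}); enqueue [0,2]
  #10 pop 0: in={0,1,2} → {0,1,2} (no change)
  #11 pop 2: in={0,1,2} → {0,2} (no change)

Fixpoint:
  val[0] = {0,1,2}
  val[1] = {0,1,2}
  val[2] = {0,2}
  val[3] = {0,1,2}
  val[4] = {2}

no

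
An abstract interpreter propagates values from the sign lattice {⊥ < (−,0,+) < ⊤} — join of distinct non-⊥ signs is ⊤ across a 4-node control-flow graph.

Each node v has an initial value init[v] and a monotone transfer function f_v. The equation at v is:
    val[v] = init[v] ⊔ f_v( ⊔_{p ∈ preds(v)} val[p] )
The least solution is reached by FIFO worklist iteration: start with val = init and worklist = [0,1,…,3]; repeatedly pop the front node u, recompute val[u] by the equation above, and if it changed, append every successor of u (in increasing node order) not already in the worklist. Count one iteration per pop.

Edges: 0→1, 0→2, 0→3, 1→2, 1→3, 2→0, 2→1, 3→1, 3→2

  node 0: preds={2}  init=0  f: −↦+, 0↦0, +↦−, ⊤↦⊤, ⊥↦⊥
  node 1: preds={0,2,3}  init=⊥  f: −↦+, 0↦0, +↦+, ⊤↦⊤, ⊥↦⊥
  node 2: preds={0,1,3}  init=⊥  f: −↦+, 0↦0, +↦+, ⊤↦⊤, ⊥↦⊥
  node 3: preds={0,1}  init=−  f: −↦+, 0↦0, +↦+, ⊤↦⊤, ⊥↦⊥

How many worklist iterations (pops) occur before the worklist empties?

8

Iteration log — 8 steps:
  step 1. node 0  ⊔preds=⊥  new=0  stable
  step 2. node 1  ⊔preds=⊤  new=⊤  old=⊥  +wl: 
  step 3. node 2  ⊔preds=⊤  new=⊤  old=⊥  +wl: 0,1
  step 4. node 3  ⊔preds=⊤  new=⊤  old=−  +wl: 2
  step 5. node 0  ⊔preds=⊤  new=⊤  old=0  +wl: 3
  step 6. node 1  ⊔preds=⊤  new=⊤  stable
  step 7. node 2  ⊔preds=⊤  new=⊤  stable
  step 8. node 3  ⊔preds=⊤  new=⊤  stable

Least fixpoint reached:
  node 0: ⊤
  node 1: ⊤
  node 2: ⊤
  node 3: ⊤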